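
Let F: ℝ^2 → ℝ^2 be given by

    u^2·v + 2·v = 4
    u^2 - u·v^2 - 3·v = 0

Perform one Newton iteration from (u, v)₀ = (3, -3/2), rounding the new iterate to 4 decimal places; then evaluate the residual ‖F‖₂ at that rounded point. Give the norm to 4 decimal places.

At (3, -3/2): F = (-20.5000, 6.7500).
Jacobian J = [[2·u·v, u^2 + 2], [2·u - v^2, -2·u·v - 3]].
At the point, J = [[-9.0000, 11.0000], [3.7500, 6.0000]] (det J = -95.2500).
Solving J·Δ = −F gives Δ = (-2.0709, 0.1693).
Then the next iterate is (u, v)₁ = (0.9291, -1.3307).
Re-evaluating at (0.9291, -1.3307): F = (-7.810096, 3.210111), so ‖F‖₂ = 8.4441.

8.4441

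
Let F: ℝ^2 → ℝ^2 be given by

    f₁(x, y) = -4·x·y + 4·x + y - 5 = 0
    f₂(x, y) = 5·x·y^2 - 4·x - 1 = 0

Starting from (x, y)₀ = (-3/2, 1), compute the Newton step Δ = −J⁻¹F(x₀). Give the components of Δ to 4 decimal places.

At (-3/2, 1): F = (-4.0000, -2.5000).
Jacobian J = [[-4·y + 4, -4·x + 1], [5·y^2 - 4, 10·x·y]].
At the point, J = [[0.0000, 7.0000], [1.0000, -15.0000]] (det J = -7.0000).
Solving J·Δ = −F gives Δ = (11.0714, 0.5714).

(11.0714, 0.5714)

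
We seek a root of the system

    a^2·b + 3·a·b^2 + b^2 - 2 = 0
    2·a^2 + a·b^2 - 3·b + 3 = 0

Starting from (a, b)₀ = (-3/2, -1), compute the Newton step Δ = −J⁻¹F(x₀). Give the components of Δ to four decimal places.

At (-3/2, -1): F = (-7.7500, 9.0000).
Jacobian J = [[2·a·b + 3·b^2, a^2 + 6·a·b + 2·b], [4·a + b^2, 2·a·b - 3]].
At the point, J = [[6.0000, 9.2500], [-5.0000, 0.0000]] (det J = 46.2500).
Solving J·Δ = −F gives Δ = (1.8000, -0.3297).

(1.8000, -0.3297)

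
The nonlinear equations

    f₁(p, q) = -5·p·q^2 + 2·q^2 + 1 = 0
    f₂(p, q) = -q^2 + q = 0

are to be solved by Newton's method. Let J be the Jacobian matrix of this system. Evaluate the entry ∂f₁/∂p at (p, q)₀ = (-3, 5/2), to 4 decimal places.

-31.2500

∂f₁/∂p = -5·q^2.
At (-3, 5/2) this is -31.2500.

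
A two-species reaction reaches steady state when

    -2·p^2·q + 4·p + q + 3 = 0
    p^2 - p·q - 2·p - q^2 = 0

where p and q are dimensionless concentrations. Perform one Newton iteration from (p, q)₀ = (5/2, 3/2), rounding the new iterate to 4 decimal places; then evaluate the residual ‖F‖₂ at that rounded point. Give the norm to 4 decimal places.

2.7914

At (5/2, 3/2): F = (-4.2500, -4.7500).
Jacobian J = [[-4·p·q + 4, -2·p^2 + 1], [2·p - q - 2, -p - 2·q]].
At the point, J = [[-11.0000, -11.5000], [1.5000, -5.5000]] (det J = 77.7500).
Solving J·Δ = −F gives Δ = (0.4019, -0.7540).
Then the next iterate is (p, q)₁ = (2.9019, 0.7460).
Re-evaluating at (2.9019, 0.7460): F = (2.789433, -0.104110), so ‖F‖₂ = 2.7914.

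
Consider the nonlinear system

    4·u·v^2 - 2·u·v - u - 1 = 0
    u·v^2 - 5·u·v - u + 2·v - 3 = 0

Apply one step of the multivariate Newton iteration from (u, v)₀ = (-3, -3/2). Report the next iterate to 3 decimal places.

At (-3, -3/2): F = (-34.000, -32.250).
Jacobian J = [[4·v^2 - 2·v - 1, 8·u·v - 2·u], [v^2 - 5·v - 1, 2·u·v - 5·u + 2]].
At the point, J = [[11.000, 42.000], [8.750, 26.000]] (det J = -81.500).
Solving J·Δ = −F gives Δ = (5.773, -0.702).
Then the next iterate is (u, v)₁ = (2.773, -2.202).

(2.773, -2.202)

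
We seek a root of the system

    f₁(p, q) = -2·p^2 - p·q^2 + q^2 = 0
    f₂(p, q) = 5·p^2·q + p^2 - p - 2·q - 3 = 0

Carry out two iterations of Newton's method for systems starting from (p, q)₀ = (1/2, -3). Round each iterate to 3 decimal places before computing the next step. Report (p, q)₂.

(-1.246, 2.087)

At (1/2, -3): F = (4.000, -1.000).
Jacobian J = [[-4·p - q^2, -2·p·q + 2·q], [10·p·q + 2·p - 1, 5·p^2 - 2]].
At the point, J = [[-11.000, -3.000], [-15.000, -0.750]] (det J = -36.750).
Solving J·Δ = −F gives Δ = (-0.163, 1.932).
Then the next iterate is (p, q)₁ = (0.337, -1.068).
Round to (0.337, -1.068) and repeat: F = (0.52910, -1.69389), J = [[-2.48862, -1.41617], [-3.92516, -1.43215]].
Δ = (-1.583, 3.155), so (p, q)₂ = (-1.246, 2.087).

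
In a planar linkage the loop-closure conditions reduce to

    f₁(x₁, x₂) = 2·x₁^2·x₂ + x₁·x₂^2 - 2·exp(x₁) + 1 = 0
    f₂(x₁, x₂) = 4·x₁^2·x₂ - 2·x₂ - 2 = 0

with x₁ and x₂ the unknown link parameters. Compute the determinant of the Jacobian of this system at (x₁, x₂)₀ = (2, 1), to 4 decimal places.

-272.8936

J = [[4·x₁·x₂ + x₂^2 - 2·exp(x₁), 2·x₁^2 + 2·x₁·x₂], [8·x₁·x₂, 4·x₁^2 - 2]].
At the point, J = [[-5.778112, 12.0000], [16.0000, 14.0000]].
det J = -272.8936.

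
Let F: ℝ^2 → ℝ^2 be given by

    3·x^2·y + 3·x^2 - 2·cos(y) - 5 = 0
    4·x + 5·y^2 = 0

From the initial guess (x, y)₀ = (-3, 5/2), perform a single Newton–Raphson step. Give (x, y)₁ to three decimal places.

At (-3, 5/2): F = (91.10229, 19.250).
Jacobian J = [[6·x·y + 6·x, 3·x^2 + 2·sin(y)], [4, 10·y]].
At the point, J = [[-63.000, 28.19694], [4.000, 25.000]] (det J = -1687.78778).
Solving J·Δ = −F gives Δ = (1.028, -0.934).
Then the next iterate is (x, y)₁ = (-1.972, 1.566).

(-1.972, 1.566)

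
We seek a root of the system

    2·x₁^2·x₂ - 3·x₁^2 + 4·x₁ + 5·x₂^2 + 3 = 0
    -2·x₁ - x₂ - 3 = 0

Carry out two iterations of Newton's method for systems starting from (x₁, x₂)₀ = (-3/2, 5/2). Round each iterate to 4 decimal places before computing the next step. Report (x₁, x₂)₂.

At (-3/2, 5/2): F = (32.7500, -2.5000).
Jacobian J = [[4·x₁·x₂ - 6·x₁ + 4, 2·x₁^2 + 10·x₂], [-2, -1]].
At the point, J = [[-2.0000, 29.5000], [-2.0000, -1.0000]] (det J = 61.0000).
Solving J·Δ = −F gives Δ = (-0.6721, -1.1557).
Then the next iterate is (x₁, x₂)₁ = (-2.1721, 1.3443).
Round to (-2.1721, 1.3443) and repeat: F = (1.878122, -0.0001), J = [[5.352784, 22.879037], [-2.0000, -1.0000]].
Δ = (0.0464, -0.0930), so (x₁, x₂)₂ = (-2.1257, 1.2513).

(-2.1257, 1.2513)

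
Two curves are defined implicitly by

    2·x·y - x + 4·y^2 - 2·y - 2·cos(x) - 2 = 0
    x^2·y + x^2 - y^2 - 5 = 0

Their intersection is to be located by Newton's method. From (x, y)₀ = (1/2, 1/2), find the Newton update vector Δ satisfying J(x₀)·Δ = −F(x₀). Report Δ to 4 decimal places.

At (1/2, 1/2): F = (-3.755165, -4.8750).
Jacobian J = [[2·y + 2·sin(x) - 1, 2·x + 8·y - 2], [2·x·y + 2·x, x^2 - 2·y]].
At the point, J = [[0.958851, 3.0000], [1.5000, -0.7500]] (det J = -5.219138).
Solving J·Δ = −F gives Δ = (3.3418, 0.1836).

(3.3418, 0.1836)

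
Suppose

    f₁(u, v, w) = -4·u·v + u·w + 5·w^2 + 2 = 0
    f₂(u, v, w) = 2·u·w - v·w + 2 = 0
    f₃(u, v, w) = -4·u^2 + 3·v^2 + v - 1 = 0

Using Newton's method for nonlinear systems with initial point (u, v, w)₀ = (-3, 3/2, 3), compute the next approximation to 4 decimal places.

At (-3, 3/2, 3): F = (56.0000, -20.5000, -28.7500).
Jacobian J = [[-4·v + w, -4·u, u + 10·w], [2·w, -w, 2·u - v], [-8·u, 6·v + 1, 0]].
At the point, J = [[-3.0000, 12.0000, 27.0000], [6.0000, -3.0000, -7.5000], [24.0000, 10.0000, 0.0000]] (det J = 1179.0000).
Solving J·Δ = −F gives Δ = (0.9128, 0.6842, -2.2767).
Then the next iterate is (u, v, w)₁ = (-2.0872, 2.1842, 0.7233).

(-2.0872, 2.1842, 0.7233)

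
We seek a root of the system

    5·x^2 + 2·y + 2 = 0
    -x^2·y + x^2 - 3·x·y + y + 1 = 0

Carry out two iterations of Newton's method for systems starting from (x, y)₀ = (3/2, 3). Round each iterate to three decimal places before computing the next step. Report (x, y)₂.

(0.037, -1.003)

At (3/2, 3): F = (19.250, -14.000).
Jacobian J = [[10·x, 2], [-2·x·y + 2·x - 3·y, -x^2 - 3·x + 1]].
At the point, J = [[15.000, 2.000], [-15.000, -5.750]] (det J = -56.250).
Solving J·Δ = −F gives Δ = (-1.470, 1.400).
Then the next iterate is (x, y)₁ = (0.030, 4.400).
Round to (0.030, 4.400) and repeat: F = (10.80450, 5.00094), J = [[0.300, 2.000], [-13.404, 0.90910]].
Δ = (0.007, -5.403), so (x, y)₂ = (0.037, -1.003).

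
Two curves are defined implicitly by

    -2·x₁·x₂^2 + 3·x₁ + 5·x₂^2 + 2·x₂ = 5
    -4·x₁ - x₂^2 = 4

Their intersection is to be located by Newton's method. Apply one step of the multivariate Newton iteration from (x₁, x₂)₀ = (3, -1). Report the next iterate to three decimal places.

At (3, -1): F = (1.000, -17.000).
Jacobian J = [[-2·x₂^2 + 3, -4·x₁·x₂ + 10·x₂ + 2], [-4, -2·x₂]].
At the point, J = [[1.000, 4.000], [-4.000, 2.000]] (det J = 18.000).
Solving J·Δ = −F gives Δ = (-3.889, 0.722).
Then the next iterate is (x₁, x₂)₁ = (-0.889, -0.278).

(-0.889, -0.278)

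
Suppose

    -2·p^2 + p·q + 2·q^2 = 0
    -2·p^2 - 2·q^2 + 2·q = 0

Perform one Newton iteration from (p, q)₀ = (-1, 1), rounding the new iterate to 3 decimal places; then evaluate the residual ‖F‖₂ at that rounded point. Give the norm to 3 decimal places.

At (-1, 1): F = (-1.000, -2.000).
Jacobian J = [[-4·p + q, p + 4·q], [-4·p, -4·q + 2]].
At the point, J = [[5.000, 3.000], [4.000, -2.000]] (det J = -22.000).
Solving J·Δ = −F gives Δ = (0.364, -0.273).
Then the next iterate is (p, q)₁ = (-0.636, 0.727).
Re-evaluating at (-0.636, 0.727): F = (-0.21431, -0.41205), so ‖F‖₂ = 0.464.

0.464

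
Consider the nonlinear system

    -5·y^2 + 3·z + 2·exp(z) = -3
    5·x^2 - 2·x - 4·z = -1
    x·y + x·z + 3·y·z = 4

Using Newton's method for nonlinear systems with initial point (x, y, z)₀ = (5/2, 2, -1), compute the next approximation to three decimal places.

At (5/2, 2, -1): F = (-19.26424, 31.250, -7.500).
Jacobian J = [[0, -10·y, 2·exp(z) + 3], [10·x - 2, 0, -4], [y + z, x + 3·z, x + 3·y]].
At the point, J = [[0.000, -20.000, 3.73576], [23.000, 0.000, -4.000], [1.000, -0.500, 8.500]] (det J = 3947.03877).
Solving J·Δ = −F gives Δ = (-1.189, -0.781, 0.976).
Then the next iterate is (x, y, z)₁ = (1.311, 1.219, -0.024).

(1.311, 1.219, -0.024)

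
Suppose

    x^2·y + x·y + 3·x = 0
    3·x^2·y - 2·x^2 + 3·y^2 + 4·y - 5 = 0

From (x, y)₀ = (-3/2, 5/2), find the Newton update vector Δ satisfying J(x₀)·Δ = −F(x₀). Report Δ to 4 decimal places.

At (-3/2, 5/2): F = (-2.6250, 36.1250).
Jacobian J = [[2·x·y + y + 3, x^2 + x], [6·x·y - 4·x, 3·x^2 + 6·y + 4]].
At the point, J = [[-2.0000, 0.7500], [-16.5000, 25.7500]] (det J = -39.1250).
Solving J·Δ = −F gives Δ = (-2.4201, -2.9537).

(-2.4201, -2.9537)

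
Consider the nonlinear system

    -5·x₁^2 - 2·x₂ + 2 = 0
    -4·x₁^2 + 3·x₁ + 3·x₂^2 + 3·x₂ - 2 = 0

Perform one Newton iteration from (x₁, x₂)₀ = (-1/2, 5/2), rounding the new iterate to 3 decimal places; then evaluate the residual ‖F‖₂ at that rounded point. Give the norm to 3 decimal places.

4.939

At (-1/2, 5/2): F = (-4.250, 21.750).
Jacobian J = [[-10·x₁, -2], [-8·x₁ + 3, 6·x₂ + 3]].
At the point, J = [[5.000, -2.000], [7.000, 18.000]] (det J = 104.000).
Solving J·Δ = −F gives Δ = (0.317, -1.332).
Then the next iterate is (x₁, x₂)₁ = (-0.183, 1.168).
Re-evaluating at (-0.183, 1.168): F = (-0.50344, 4.91372), so ‖F‖₂ = 4.939.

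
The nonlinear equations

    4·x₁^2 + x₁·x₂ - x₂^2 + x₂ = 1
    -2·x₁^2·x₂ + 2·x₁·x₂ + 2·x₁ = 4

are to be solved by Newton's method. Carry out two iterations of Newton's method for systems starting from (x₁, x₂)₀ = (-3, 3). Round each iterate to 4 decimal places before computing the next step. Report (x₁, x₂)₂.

(-0.8353, 1.0073)

At (-3, 3): F = (20.0000, -82.0000).
Jacobian J = [[8·x₁ + x₂, x₁ - 2·x₂ + 1], [-4·x₁·x₂ + 2·x₂ + 2, -2·x₁^2 + 2·x₁]].
At the point, J = [[-21.0000, -8.0000], [44.0000, -24.0000]] (det J = 856.0000).
Solving J·Δ = −F gives Δ = (1.3271, -0.9836).
Then the next iterate is (x₁, x₂)₁ = (-1.6729, 2.0164).
Round to (-1.6729, 2.0164) and repeat: F = (4.771673, -25.378443), J = [[-11.3668, -4.7057], [19.525742, -8.942989]].
Δ = (0.8376, -1.0091), so (x₁, x₂)₂ = (-0.8353, 1.0073).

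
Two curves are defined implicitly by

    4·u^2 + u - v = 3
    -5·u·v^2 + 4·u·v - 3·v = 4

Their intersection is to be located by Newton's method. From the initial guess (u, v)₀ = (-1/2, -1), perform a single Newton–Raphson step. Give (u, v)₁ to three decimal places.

(-1.381, 0.143)

At (-1/2, -1): F = (-1.500, 3.500).
Jacobian J = [[8·u + 1, -1], [-5·v^2 + 4·v, -10·u·v + 4·u - 3]].
At the point, J = [[-3.000, -1.000], [-9.000, -10.000]] (det J = 21.000).
Solving J·Δ = −F gives Δ = (-0.881, 1.143).
Then the next iterate is (u, v)₁ = (-1.381, 0.143).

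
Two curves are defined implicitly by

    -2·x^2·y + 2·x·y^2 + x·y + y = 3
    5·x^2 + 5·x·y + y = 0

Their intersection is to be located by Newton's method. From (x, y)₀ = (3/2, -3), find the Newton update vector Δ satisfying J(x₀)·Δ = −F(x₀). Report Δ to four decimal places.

(0.1070, 1.6765)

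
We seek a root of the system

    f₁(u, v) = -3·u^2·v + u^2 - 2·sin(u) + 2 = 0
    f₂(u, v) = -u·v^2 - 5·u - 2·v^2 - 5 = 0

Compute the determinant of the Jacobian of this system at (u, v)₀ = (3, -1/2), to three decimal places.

-56.850

J = [[-6·u·v + 2·u - 2·cos(u), -3·u^2], [-v^2 - 5, -2·u·v - 4·v]].
At the point, J = [[16.97998, -27.000], [-5.250, 5.000]].
det J = -56.850.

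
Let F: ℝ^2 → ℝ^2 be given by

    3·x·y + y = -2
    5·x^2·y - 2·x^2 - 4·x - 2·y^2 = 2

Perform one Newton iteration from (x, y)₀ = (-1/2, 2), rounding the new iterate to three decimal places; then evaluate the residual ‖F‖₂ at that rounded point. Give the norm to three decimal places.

0.893

At (-1/2, 2): F = (1.000, -6.000).
Jacobian J = [[3·y, 3·x + 1], [10·x·y - 4·x - 4, 5·x^2 - 4·y]].
At the point, J = [[6.000, -0.500], [-12.000, -6.750]] (det J = -46.500).
Solving J·Δ = −F gives Δ = (-0.210, -0.516).
Then the next iterate is (x, y)₁ = (-0.710, 1.484).
Re-evaluating at (-0.710, 1.484): F = (0.32308, -0.83229), so ‖F‖₂ = 0.893.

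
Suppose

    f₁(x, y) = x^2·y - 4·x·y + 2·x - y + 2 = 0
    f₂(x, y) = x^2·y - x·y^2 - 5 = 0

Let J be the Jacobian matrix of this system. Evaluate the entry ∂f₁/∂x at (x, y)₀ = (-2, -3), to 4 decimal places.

26.0000

∂f₁/∂x = 2·x·y - 4·y + 2.
At (-2, -3) this is 26.0000.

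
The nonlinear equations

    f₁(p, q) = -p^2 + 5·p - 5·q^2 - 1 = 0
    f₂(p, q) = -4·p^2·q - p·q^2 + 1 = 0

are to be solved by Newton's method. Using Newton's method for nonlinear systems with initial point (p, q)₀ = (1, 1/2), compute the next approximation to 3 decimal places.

At (1, 1/2): F = (1.750, -1.250).
Jacobian J = [[-2·p + 5, -10·q], [-8·p·q - q^2, -4·p^2 - 2·p·q]].
At the point, J = [[3.000, -5.000], [-4.250, -5.000]] (det J = -36.250).
Solving J·Δ = −F gives Δ = (-0.414, 0.102).
Then the next iterate is (p, q)₁ = (0.586, 0.602).

(0.586, 0.602)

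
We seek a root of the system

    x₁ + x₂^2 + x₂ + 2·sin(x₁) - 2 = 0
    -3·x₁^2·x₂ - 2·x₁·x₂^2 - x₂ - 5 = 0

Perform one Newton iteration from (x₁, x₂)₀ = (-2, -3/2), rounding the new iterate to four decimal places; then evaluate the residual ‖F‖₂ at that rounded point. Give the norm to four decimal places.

21.3055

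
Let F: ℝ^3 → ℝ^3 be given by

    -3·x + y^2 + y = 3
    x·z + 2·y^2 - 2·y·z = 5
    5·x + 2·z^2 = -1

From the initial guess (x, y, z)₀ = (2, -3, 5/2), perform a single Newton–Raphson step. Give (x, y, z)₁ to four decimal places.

At (2, -3, 5/2): F = (-3.0000, 33.0000, 23.5000).
Jacobian J = [[-3, 2·y + 1, 0], [z, 4·y - 2·z, x - 2·y], [5, 0, 4·z]].
At the point, J = [[-3.0000, -5.0000, 0.0000], [2.5000, -17.0000, 8.0000], [5.0000, 0.0000, 10.0000]] (det J = 435.0000).
Solving J·Δ = −F gives Δ = (-2.8046, 1.0828, -0.9477).
Then the next iterate is (x, y, z)₁ = (-0.8046, -1.9172, 1.5523).

(-0.8046, -1.9172, 1.5523)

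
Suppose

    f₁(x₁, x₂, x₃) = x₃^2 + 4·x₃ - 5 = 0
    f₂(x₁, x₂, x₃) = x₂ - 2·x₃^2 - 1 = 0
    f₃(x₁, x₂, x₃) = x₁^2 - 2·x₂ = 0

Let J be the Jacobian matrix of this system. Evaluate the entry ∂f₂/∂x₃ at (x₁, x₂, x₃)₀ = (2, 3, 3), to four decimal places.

-12.0000

∂f₂/∂x₃ = -4·x₃.
At (2, 3, 3) this is -12.0000.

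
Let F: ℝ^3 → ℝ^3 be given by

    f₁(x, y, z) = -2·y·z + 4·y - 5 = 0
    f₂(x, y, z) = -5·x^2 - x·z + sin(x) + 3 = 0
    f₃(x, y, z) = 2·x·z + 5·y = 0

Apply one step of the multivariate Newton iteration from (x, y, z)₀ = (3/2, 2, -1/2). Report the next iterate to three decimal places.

At (3/2, 2, -1/2): F = (5.000, -6.50251, 8.500).
Jacobian J = [[0, -2·z + 4, -2·y], [-10·x - z + cos(x), 0, -x], [2·z, 5, 2·x]].
At the point, J = [[0.000, 5.000, -4.000], [-14.42926, 0.000, -1.500], [-1.000, 5.000, 3.000]] (det J = 512.52420).
Solving J·Δ = −F gives Δ = (-0.393, -1.445, -0.556).
Then the next iterate is (x, y, z)₁ = (1.107, 0.555, -1.056).

(1.107, 0.555, -1.056)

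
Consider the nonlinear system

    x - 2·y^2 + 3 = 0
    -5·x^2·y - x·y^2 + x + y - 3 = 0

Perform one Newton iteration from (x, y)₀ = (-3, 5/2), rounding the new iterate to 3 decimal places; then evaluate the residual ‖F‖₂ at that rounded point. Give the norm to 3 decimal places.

29.347

At (-3, 5/2): F = (-12.500, -97.250).
Jacobian J = [[1, -4·y], [-10·x·y - y^2 + 1, -5·x^2 - 2·x·y + 1]].
At the point, J = [[1.000, -10.000], [69.750, -29.000]] (det J = 668.500).
Solving J·Δ = −F gives Δ = (0.912, -1.159).
Then the next iterate is (x, y)₁ = (-2.088, 1.341).
Re-evaluating at (-2.088, 1.341): F = (-2.68456, -29.22427), so ‖F‖₂ = 29.347.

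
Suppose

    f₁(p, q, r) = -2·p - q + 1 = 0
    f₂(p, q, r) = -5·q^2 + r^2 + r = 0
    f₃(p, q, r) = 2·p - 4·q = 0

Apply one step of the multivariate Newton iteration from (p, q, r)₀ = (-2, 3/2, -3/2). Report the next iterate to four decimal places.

(0.4000, 0.2000, 3.0000)

At (-2, 3/2, -3/2): F = (3.5000, -10.5000, -10.0000).
Jacobian J = [[-2, -1, 0], [0, -10·q, 2·r + 1], [2, -4, 0]].
At the point, J = [[-2.0000, -1.0000, 0.0000], [0.0000, -15.0000, -2.0000], [2.0000, -4.0000, 0.0000]] (det J = 20.0000).
Solving J·Δ = −F gives Δ = (2.4000, -1.3000, 4.5000).
Then the next iterate is (p, q, r)₁ = (0.4000, 0.2000, 3.0000).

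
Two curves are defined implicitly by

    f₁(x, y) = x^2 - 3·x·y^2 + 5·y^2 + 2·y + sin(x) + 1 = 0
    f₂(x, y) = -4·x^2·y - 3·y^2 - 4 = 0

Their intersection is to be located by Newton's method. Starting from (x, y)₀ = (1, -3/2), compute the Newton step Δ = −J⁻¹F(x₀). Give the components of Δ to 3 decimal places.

(-0.100, 1.191)

At (1, -3/2): F = (4.34147, -4.750).
Jacobian J = [[2·x - 3·y^2 + cos(x), -6·x·y + 10·y + 2], [-8·x·y, -4·x^2 - 6·y]].
At the point, J = [[-4.20970, -4.000], [12.000, 5.000]] (det J = 26.95151).
Solving J·Δ = −F gives Δ = (-0.100, 1.191).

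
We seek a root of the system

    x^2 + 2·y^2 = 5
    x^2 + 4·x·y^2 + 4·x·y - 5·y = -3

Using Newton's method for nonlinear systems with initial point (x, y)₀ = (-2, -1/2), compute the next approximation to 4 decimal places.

(-4.5500, 4.3500)

At (-2, -1/2): F = (-0.5000, 11.5000).
Jacobian J = [[2·x, 4·y], [2·x + 4·y^2 + 4·y, 8·x·y + 4·x - 5]].
At the point, J = [[-4.0000, -2.0000], [-5.0000, -5.0000]] (det J = 10.0000).
Solving J·Δ = −F gives Δ = (-2.5500, 4.8500).
Then the next iterate is (x, y)₁ = (-4.5500, 4.3500).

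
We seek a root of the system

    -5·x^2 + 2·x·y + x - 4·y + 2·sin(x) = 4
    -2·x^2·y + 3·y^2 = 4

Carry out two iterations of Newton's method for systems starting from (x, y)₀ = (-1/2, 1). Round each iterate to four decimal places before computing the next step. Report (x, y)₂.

At (-1/2, 1): F = (-11.708851, -1.5000).
Jacobian J = [[-10·x + 2·y + 2·cos(x) + 1, 2·x - 4], [-4·x·y, -2·x^2 + 6·y]].
At the point, J = [[9.755165, -5.0000], [2.0000, 5.5000]] (det J = 63.653408).
Solving J·Δ = −F gives Δ = (1.1295, -0.1380).
Then the next iterate is (x, y)₁ = (0.6295, 0.8620).
Round to (0.6295, 0.8620) and repeat: F = (-6.537112, -2.454038), J = [[-1.954356, -2.7410], [-2.170516, 4.379459]].
Δ = (-2.4369, -0.6474), so (x, y)₂ = (-1.8074, 0.2146).

(-1.8074, 0.2146)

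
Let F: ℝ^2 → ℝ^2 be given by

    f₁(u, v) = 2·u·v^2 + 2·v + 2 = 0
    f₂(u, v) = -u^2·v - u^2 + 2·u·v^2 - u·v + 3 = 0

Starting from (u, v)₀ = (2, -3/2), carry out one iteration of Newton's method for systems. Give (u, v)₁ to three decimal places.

At (2, -3/2): F = (8.000, 17.000).
Jacobian J = [[2·v^2, 4·u·v + 2], [-2·u·v - 2·u + 2·v^2 - v, -u^2 + 4·u·v - u]].
At the point, J = [[4.500, -10.000], [8.000, -18.000]] (det J = -1.000).
Solving J·Δ = −F gives Δ = (26.000, 12.500).
Then the next iterate is (u, v)₁ = (28.000, 11.000).

(28.000, 11.000)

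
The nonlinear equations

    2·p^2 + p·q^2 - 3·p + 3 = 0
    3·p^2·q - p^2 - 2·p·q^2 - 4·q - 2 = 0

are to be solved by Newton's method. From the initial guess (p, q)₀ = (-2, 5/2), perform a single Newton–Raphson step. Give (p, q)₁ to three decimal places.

At (-2, 5/2): F = (4.500, 39.000).
Jacobian J = [[4·p + q^2 - 3, 2·p·q], [6·p·q - 2·p - 2·q^2, 3·p^2 - 4·p·q - 4]].
At the point, J = [[-4.750, -10.000], [-38.500, 28.000]] (det J = -518.000).
Solving J·Δ = −F gives Δ = (0.996, -0.023).
Then the next iterate is (p, q)₁ = (-1.004, 2.477).

(-1.004, 2.477)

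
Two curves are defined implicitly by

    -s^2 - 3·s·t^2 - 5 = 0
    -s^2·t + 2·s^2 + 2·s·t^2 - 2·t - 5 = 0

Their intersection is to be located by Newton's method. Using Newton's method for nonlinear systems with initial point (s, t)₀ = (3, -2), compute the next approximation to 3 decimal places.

At (3, -2): F = (-50.000, 59.000).
Jacobian J = [[-2·s - 3·t^2, -6·s·t], [-2·s·t + 4·s + 2·t^2, -s^2 + 4·s·t - 2]].
At the point, J = [[-18.000, 36.000], [32.000, -35.000]] (det J = -522.000).
Solving J·Δ = −F gives Δ = (-0.716, 1.031).
Then the next iterate is (s, t)₁ = (2.284, -0.969).

(2.284, -0.969)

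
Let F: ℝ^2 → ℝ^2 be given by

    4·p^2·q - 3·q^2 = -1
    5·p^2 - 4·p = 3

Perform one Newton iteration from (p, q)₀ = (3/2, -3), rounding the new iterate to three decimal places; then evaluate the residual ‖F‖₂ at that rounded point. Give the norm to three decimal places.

12.938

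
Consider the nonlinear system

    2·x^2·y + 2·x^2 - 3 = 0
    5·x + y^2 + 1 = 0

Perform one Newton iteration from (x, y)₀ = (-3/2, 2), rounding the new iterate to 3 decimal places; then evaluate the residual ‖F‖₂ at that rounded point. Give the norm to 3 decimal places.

2.129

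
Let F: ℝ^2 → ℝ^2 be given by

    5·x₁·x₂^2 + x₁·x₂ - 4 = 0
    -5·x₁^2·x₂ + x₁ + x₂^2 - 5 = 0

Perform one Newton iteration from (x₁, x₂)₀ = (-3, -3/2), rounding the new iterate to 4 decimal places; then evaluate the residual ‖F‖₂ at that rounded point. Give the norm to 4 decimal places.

At (-3, -3/2): F = (-33.2500, 61.7500).
Jacobian J = [[5·x₂^2 + x₂, 10·x₁·x₂ + x₁], [-10·x₁·x₂ + 1, -5·x₁^2 + 2·x₂]].
At the point, J = [[9.7500, 42.0000], [-44.0000, -48.0000]] (det J = 1380.0000).
Solving J·Δ = −F gives Δ = (0.7228, 0.6239).
Then the next iterate is (x₁, x₂)₁ = (-2.2772, -0.8761).
Re-evaluating at (-2.2772, -0.8761): F = (-10.744283, 16.206047), so ‖F‖₂ = 19.4442.

19.4442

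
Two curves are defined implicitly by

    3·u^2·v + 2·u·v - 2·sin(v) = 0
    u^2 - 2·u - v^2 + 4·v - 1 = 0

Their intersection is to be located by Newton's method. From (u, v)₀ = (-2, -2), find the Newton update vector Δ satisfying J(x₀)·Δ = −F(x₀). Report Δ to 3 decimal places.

At (-2, -2): F = (-14.18141, -5.000).
Jacobian J = [[6·u·v + 2·v, 3·u^2 + 2·u - 2·cos(v)], [2·u - 2, -2·v + 4]].
At the point, J = [[20.000, 8.83229], [-6.000, 8.000]] (det J = 212.99376).
Solving J·Δ = −F gives Δ = (0.325, 0.869).

(0.325, 0.869)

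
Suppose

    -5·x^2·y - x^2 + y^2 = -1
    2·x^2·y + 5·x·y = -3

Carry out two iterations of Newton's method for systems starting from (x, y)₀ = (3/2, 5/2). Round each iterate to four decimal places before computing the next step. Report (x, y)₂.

(1.7080, -0.4355)

At (3/2, 5/2): F = (-23.1250, 33.0000).
Jacobian J = [[-10·x·y - 2·x, -5·x^2 + 2·y], [4·x·y + 5·y, 2·x^2 + 5·x]].
At the point, J = [[-40.5000, -6.2500], [27.5000, 12.0000]] (det J = -314.1250).
Solving J·Δ = −F gives Δ = (-0.2268, -2.2302).
Then the next iterate is (x, y)₁ = (1.2732, 0.2698).
Round to (1.2732, 0.2698) and repeat: F = (-2.735027, 5.592259), J = [[-5.981494, -7.565591], [2.723037, 9.608076]].
Δ = (0.4348, -0.7053), so (x, y)₂ = (1.7080, -0.4355).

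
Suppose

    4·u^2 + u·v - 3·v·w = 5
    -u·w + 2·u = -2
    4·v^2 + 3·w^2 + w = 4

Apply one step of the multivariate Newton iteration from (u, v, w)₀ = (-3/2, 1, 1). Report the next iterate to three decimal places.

(-1.376, 0.864, 0.584)

At (-3/2, 1, 1): F = (-0.500, 0.500, 4.000).
Jacobian J = [[8·u + v, u - 3·w, -3·v], [-w + 2, 0, -u], [0, 8·v, 6·w + 1]].
At the point, J = [[-11.000, -4.500, -3.000], [1.000, 0.000, 1.500], [0.000, 8.000, 7.000]] (det J = 139.500).
Solving J·Δ = −F gives Δ = (0.124, -0.136, -0.416).
Then the next iterate is (u, v, w)₁ = (-1.376, 0.864, 0.584).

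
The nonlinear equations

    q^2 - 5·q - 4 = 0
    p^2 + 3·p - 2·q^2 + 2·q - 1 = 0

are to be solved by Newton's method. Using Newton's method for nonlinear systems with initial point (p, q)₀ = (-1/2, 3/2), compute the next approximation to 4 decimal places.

At (-1/2, 3/2): F = (-9.2500, -3.7500).
Jacobian J = [[0, 2·q - 5], [2·p + 3, -4·q + 2]].
At the point, J = [[0.0000, -2.0000], [2.0000, -4.0000]] (det J = 4.0000).
Solving J·Δ = −F gives Δ = (-7.3750, -4.6250).
Then the next iterate is (p, q)₁ = (-7.8750, -3.1250).

(-7.8750, -3.1250)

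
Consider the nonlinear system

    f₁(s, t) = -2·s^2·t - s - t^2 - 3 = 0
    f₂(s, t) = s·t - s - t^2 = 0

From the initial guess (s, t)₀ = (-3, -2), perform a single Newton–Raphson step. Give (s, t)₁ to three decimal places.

At (-3, -2): F = (32.000, 5.000).
Jacobian J = [[-4·s·t - 1, -2·s^2 - 2·t], [t - 1, s - 2·t]].
At the point, J = [[-25.000, -14.000], [-3.000, 1.000]] (det J = -67.000).
Solving J·Δ = −F gives Δ = (1.522, -0.433).
Then the next iterate is (s, t)₁ = (-1.478, -2.433).

(-1.478, -2.433)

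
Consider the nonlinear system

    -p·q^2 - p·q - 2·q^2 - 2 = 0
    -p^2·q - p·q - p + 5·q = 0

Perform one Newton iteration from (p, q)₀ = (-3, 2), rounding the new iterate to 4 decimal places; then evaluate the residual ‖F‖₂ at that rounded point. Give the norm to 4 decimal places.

At (-3, 2): F = (8.0000, 1.0000).
Jacobian J = [[-q^2 - q, -2·p·q - p - 4·q], [-2·p·q - q - 1, -p^2 - p + 5]].
At the point, J = [[-6.0000, 7.0000], [9.0000, -1.0000]] (det J = -57.0000).
Solving J·Δ = −F gives Δ = (-0.2632, -1.3684).
Then the next iterate is (p, q)₁ = (-3.2632, 0.6316).
Re-evaluating at (-3.2632, 0.6316): F = (0.564951, 1.756661), so ‖F‖₂ = 1.8453.

1.8453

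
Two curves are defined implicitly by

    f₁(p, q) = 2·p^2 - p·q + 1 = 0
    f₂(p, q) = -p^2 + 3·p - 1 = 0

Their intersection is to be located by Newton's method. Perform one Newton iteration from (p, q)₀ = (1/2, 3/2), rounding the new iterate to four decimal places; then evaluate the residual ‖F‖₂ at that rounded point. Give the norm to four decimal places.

At (1/2, 3/2): F = (0.7500, 0.2500).
Jacobian J = [[4·p - q, -p], [-2·p + 3, 0]].
At the point, J = [[0.5000, -0.5000], [2.0000, 0.0000]] (det J = 1.0000).
Solving J·Δ = −F gives Δ = (-0.1250, 1.3750).
Then the next iterate is (p, q)₁ = (0.3750, 2.8750).
Re-evaluating at (0.3750, 2.8750): F = (0.203125, -0.015625), so ‖F‖₂ = 0.2037.

0.2037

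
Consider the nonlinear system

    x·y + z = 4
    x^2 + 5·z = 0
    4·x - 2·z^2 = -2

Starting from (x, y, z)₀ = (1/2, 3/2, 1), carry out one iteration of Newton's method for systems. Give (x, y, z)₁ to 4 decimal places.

At (1/2, 3/2, 1): F = (-2.2500, 5.2500, 2.0000).
Jacobian J = [[y, x, 1], [2·x, 0, 5], [4, 0, -4·z]].
At the point, J = [[1.5000, 0.5000, 1.0000], [1.0000, 0.0000, 5.0000], [4.0000, 0.0000, -4.0000]] (det J = 12.0000).
Solving J·Δ = −F gives Δ = (-1.2917, 9.9583, -0.7917).
Then the next iterate is (x, y, z)₁ = (-0.7917, 11.4583, 0.2083).

(-0.7917, 11.4583, 0.2083)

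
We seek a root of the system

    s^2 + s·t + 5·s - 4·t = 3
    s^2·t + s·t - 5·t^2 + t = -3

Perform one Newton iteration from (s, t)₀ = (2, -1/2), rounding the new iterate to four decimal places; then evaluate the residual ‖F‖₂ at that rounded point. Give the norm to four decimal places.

At (2, -1/2): F = (12.0000, -1.7500).
Jacobian J = [[2·s + t + 5, s - 4], [2·s·t + t, s^2 + s - 10·t + 1]].
At the point, J = [[8.5000, -2.0000], [-2.5000, 12.0000]] (det J = 97.0000).
Solving J·Δ = −F gives Δ = (-1.4485, -0.1559).
Then the next iterate is (s, t)₁ = (0.5515, -0.6559).
Re-evaluating at (0.5515, -0.6559): F = (2.323523, -0.368146), so ‖F‖₂ = 2.3525.

2.3525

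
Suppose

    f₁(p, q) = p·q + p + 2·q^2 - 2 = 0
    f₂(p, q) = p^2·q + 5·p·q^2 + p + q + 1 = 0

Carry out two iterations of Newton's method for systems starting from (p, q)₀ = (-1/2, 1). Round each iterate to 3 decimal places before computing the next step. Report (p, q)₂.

At (-1/2, 1): F = (-1.000, -0.750).
Jacobian J = [[q + 1, p + 4·q], [2·p·q + 5·q^2 + 1, p^2 + 10·p·q + 1]].
At the point, J = [[2.000, 3.500], [5.000, -3.750]] (det J = -25.000).
Solving J·Δ = −F gives Δ = (0.255, 0.140).
Then the next iterate is (p, q)₁ = (-0.245, 1.140).
Round to (-0.245, 1.140) and repeat: F = (0.07490, 0.37142), J = [[2.140, 4.315], [6.93940, -1.73298]].
Δ = (-0.051, 0.008), so (p, q)₂ = (-0.296, 1.148).

(-0.296, 1.148)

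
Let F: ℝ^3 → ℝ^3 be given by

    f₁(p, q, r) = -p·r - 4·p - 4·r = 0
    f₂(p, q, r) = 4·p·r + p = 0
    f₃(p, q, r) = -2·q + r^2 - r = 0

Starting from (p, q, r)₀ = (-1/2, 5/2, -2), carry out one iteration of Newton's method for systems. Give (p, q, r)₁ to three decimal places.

(-0.780, -3.829, 0.732)

At (-1/2, 5/2, -2): F = (9.000, 3.500, 1.000).
Jacobian J = [[-r - 4, 0, -p - 4], [4·r + 1, 0, 4·p], [0, -2, 2·r - 1]].
At the point, J = [[-2.000, 0.000, -3.500], [-7.000, 0.000, -2.000], [0.000, -2.000, -5.000]] (det J = -41.000).
Solving J·Δ = −F gives Δ = (-0.280, -6.329, 2.732).
Then the next iterate is (p, q, r)₁ = (-0.780, -3.829, 0.732).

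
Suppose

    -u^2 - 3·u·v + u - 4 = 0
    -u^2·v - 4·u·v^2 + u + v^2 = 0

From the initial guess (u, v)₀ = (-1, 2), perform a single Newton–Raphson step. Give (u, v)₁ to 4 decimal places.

(-3.1250, -0.1250)

At (-1, 2): F = (0.0000, 17.0000).
Jacobian J = [[-2·u - 3·v + 1, -3·u], [-2·u·v - 4·v^2 + 1, -u^2 - 8·u·v + 2·v]].
At the point, J = [[-3.0000, 3.0000], [-11.0000, 19.0000]] (det J = -24.0000).
Solving J·Δ = −F gives Δ = (-2.1250, -2.1250).
Then the next iterate is (u, v)₁ = (-3.1250, -0.1250).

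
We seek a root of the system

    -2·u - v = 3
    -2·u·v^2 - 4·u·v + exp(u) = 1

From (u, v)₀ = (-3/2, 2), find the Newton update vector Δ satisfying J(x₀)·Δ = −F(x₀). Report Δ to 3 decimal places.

(-0.247, -1.506)

At (-3/2, 2): F = (-2.000, 23.22313).
Jacobian J = [[-2, -1], [-2·v^2 - 4·v + exp(u), -4·u·v - 4·u]].
At the point, J = [[-2.000, -1.000], [-15.77687, 18.000]] (det J = -51.77687).
Solving J·Δ = −F gives Δ = (-0.247, -1.506).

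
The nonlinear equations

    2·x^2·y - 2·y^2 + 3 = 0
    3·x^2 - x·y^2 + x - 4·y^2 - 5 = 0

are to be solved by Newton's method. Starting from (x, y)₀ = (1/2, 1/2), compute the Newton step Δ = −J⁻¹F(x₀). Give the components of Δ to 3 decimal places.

(17.500, 13.500)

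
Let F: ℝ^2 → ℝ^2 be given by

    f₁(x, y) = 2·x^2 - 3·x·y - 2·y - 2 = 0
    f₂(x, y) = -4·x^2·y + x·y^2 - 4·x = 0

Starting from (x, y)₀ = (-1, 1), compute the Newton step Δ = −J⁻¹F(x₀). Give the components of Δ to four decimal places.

(0.1351, -0.0541)

At (-1, 1): F = (1.0000, -1.0000).
Jacobian J = [[4·x - 3·y, -3·x - 2], [-8·x·y + y^2 - 4, -4·x^2 + 2·x·y]].
At the point, J = [[-7.0000, 1.0000], [5.0000, -6.0000]] (det J = 37.0000).
Solving J·Δ = −F gives Δ = (0.1351, -0.0541).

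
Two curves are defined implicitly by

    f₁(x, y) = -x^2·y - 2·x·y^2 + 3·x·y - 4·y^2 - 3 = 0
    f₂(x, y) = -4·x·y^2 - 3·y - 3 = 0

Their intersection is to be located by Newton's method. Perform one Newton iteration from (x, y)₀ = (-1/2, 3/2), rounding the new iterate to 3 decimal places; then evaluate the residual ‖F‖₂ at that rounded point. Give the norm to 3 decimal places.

5.572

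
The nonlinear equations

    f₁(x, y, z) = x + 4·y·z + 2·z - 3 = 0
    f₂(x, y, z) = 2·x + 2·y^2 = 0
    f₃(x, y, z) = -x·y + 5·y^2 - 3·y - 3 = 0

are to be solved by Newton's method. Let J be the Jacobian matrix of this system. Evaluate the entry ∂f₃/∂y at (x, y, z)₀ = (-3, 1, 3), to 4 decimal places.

∂f₃/∂y = -x + 10·y - 3.
At (-3, 1, 3) this is 10.0000.

10.0000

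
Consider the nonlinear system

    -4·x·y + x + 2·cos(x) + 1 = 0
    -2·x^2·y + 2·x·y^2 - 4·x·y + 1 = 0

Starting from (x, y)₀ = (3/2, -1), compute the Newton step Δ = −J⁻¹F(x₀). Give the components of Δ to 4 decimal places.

At (3/2, -1): F = (8.641474, 14.5000).
Jacobian J = [[-4·y - 2·sin(x) + 1, -4·x], [-4·x·y + 2·y^2 - 4·y, -2·x^2 + 4·x·y - 4·x]].
At the point, J = [[3.005010, -6.0000], [12.0000, -16.5000]] (det J = 22.417335).
Solving J·Δ = −F gives Δ = (2.4795, 2.6821).

(2.4795, 2.6821)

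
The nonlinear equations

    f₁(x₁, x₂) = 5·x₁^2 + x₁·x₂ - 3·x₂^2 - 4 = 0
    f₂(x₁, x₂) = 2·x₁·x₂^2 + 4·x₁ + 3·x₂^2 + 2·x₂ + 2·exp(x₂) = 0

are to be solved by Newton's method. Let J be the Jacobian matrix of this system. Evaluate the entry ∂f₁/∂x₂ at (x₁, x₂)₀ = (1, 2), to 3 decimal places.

-11.000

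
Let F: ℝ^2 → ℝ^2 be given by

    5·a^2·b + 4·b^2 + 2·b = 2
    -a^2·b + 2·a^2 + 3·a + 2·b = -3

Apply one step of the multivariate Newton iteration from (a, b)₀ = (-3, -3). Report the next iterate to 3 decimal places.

(-4.111, 6.000)

At (-3, -3): F = (-107.000, 33.000).
Jacobian J = [[10·a·b, 5·a^2 + 8·b + 2], [-2·a·b + 4·a + 3, -a^2 + 2]].
At the point, J = [[90.000, 23.000], [-27.000, -7.000]] (det J = -9.000).
Solving J·Δ = −F gives Δ = (-1.111, 9.000).
Then the next iterate is (a, b)₁ = (-4.111, 6.000).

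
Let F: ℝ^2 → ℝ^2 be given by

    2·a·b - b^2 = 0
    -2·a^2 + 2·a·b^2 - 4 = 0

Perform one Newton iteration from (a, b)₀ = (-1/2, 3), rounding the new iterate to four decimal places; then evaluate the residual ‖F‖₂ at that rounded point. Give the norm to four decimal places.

6.1674

At (-1/2, 3): F = (-12.0000, -13.5000).
Jacobian J = [[2·b, 2·a - 2·b], [-4·a + 2·b^2, 4·a·b]].
At the point, J = [[6.0000, -7.0000], [20.0000, -6.0000]] (det J = 104.0000).
Solving J·Δ = −F gives Δ = (0.2163, -1.5288).
Then the next iterate is (a, b)₁ = (-0.2837, 1.4712).
Re-evaluating at (-0.2837, 1.4712): F = (-2.999188, -5.389069), so ‖F‖₂ = 6.1674.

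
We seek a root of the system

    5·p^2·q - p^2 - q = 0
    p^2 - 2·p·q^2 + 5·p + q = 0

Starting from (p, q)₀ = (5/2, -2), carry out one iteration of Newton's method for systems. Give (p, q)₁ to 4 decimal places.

(1.4277, -1.7431)

At (5/2, -2): F = (-66.7500, -3.2500).
Jacobian J = [[10·p·q - 2·p, 5·p^2 - 1], [2·p - 2·q^2 + 5, -4·p·q + 1]].
At the point, J = [[-55.0000, 30.2500], [2.0000, 21.0000]] (det J = -1215.5000).
Solving J·Δ = −F gives Δ = (-1.0723, 0.2569).
Then the next iterate is (p, q)₁ = (1.4277, -1.7431).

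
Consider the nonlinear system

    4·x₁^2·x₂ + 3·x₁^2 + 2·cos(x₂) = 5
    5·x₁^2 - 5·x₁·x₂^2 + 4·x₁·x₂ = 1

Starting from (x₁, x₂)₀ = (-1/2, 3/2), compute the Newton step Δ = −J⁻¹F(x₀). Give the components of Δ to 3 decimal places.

(-0.192, -0.881)

At (-1/2, 3/2): F = (-2.60853, 2.875).
Jacobian J = [[8·x₁·x₂ + 6·x₁, 4·x₁^2 - 2·sin(x₂)], [10·x₁ - 5·x₂^2 + 4·x₂, -10·x₁·x₂ + 4·x₁]].
At the point, J = [[-9.000, -0.99499], [-10.250, 5.500]] (det J = -59.69865).
Solving J·Δ = −F gives Δ = (-0.192, -0.881).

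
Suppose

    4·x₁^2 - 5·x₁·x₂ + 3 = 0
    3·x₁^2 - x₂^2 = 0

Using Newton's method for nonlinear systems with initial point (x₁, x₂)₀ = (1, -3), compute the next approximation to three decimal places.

At (1, -3): F = (22.000, -6.000).
Jacobian J = [[8·x₁ - 5·x₂, -5·x₁], [6·x₁, -2·x₂]].
At the point, J = [[23.000, -5.000], [6.000, 6.000]] (det J = 168.000).
Solving J·Δ = −F gives Δ = (-0.607, 1.607).
Then the next iterate is (x₁, x₂)₁ = (0.393, -1.393).

(0.393, -1.393)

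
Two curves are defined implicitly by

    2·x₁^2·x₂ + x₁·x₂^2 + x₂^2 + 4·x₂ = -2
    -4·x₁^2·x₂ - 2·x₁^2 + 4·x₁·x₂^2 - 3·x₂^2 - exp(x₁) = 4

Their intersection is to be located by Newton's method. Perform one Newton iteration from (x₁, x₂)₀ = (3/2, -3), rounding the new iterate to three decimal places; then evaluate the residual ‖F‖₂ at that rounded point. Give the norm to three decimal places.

9.423

At (3/2, -3): F = (-1.000, 41.01831).
Jacobian J = [[4·x₁·x₂ + x₂^2, 2·x₁^2 + 2·x₁·x₂ + 2·x₂ + 4], [-8·x₁·x₂ - 4·x₁ + 4·x₂^2 - exp(x₁), -4·x₁^2 + 8·x₁·x₂ - 6·x₂]].
At the point, J = [[-9.000, -6.500], [61.51831, -27.000]] (det J = 642.86902).
Solving J·Δ = −F gives Δ = (-0.457, 0.479).
Then the next iterate is (x₁, x₂)₁ = (1.043, -2.521).
Re-evaluating at (1.043, -2.521): F = (-0.58477, 9.40503), so ‖F‖₂ = 9.423.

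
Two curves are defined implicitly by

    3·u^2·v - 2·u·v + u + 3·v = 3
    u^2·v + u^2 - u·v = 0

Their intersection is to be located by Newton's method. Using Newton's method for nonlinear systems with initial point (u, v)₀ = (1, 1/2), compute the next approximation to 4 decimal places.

At (1, 1/2): F = (0.0000, 1.0000).
Jacobian J = [[6·u·v - 2·v + 1, 3·u^2 - 2·u + 3], [2·u·v + 2·u - v, u^2 - u]].
At the point, J = [[3.0000, 4.0000], [2.5000, 0.0000]] (det J = -10.0000).
Solving J·Δ = −F gives Δ = (-0.4000, 0.3000).
Then the next iterate is (u, v)₁ = (0.6000, 0.8000).

(0.6000, 0.8000)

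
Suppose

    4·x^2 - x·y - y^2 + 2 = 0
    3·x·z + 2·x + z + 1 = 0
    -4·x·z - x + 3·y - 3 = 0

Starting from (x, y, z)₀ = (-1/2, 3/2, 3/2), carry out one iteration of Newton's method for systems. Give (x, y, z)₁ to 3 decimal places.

(-0.806, 2.774, -3.984)

At (-1/2, 3/2, 3/2): F = (1.500, -0.750, 5.000).
Jacobian J = [[8·x - y, -x - 2·y, 0], [3·z + 2, 0, 3·x + 1], [-4·z - 1, 3, -4·x]].
At the point, J = [[-5.500, -2.500, 0.000], [6.500, 0.000, -0.500], [-7.000, 3.000, 2.000]] (det J = 15.500).
Solving J·Δ = −F gives Δ = (-0.306, 1.274, -5.484).
Then the next iterate is (x, y, z)₁ = (-0.806, 2.774, -3.984).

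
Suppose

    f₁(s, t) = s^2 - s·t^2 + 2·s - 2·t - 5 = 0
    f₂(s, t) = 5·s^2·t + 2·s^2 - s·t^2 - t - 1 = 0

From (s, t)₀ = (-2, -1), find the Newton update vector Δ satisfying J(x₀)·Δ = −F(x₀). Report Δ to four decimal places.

(3.5714, -1.9524)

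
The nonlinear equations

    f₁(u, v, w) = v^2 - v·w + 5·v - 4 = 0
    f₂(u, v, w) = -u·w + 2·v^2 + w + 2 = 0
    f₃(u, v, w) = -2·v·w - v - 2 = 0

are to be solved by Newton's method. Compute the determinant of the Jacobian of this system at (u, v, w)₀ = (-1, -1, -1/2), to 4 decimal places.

-3.5000

J = [[0, 2·v - w + 5, -v], [-w, 4·v, -u + 1], [0, -2·w - 1, -2·v]].
At the point, J = [[0.0000, 3.5000, 1.0000], [0.5000, -4.0000, 2.0000], [0.0000, 0.0000, 2.0000]].
det J = -3.5000.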